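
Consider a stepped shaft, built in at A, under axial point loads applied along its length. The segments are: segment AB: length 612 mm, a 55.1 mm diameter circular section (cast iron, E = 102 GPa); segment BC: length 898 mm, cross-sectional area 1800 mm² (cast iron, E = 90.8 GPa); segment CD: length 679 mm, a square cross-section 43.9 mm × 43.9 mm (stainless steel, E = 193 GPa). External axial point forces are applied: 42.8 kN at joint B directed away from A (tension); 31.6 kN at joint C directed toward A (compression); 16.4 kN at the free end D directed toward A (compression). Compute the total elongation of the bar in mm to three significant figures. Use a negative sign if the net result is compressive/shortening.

Internal axial forces (sectioning from the free end, tension +): N_CD = -16.4 kN, N_BC = -48 kN, N_AB = -5.2 kN.
A_AB = 2384 mm².
A_CD = 1927 mm².
δ_AB = -5200·612/(2384·102000) = -0.01308 mm
δ_BC = -48000·898/(1800·90800) = -0.2637 mm
δ_CD = -16400·679/(1927·193000) = -0.02994 mm
δ = Σδ_i = -0.3068 mm.

-0.307 mm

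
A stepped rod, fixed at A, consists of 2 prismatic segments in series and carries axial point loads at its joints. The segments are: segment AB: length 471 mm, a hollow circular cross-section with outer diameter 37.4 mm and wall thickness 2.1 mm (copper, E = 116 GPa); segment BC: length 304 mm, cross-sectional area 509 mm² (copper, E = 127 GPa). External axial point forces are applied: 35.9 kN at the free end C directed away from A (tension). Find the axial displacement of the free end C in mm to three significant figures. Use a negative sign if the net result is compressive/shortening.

Internal axial forces (sectioning from the free end, tension +): N_BC = 35.9 kN, N_AB = 35.9 kN.
A_AB = 232.9 mm².
δ_AB = 35900·471/(232.9·116000) = 0.6259 mm
δ_BC = 35900·304/(509·127000) = 0.1688 mm
δ = Σδ_i = 0.7947 mm.

0.795 mm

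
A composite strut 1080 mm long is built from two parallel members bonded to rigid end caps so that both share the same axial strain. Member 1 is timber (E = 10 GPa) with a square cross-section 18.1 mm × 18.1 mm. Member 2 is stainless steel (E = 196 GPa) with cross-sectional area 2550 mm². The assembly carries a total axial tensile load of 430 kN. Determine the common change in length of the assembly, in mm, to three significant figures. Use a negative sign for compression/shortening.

0.923 mm

A_1 = 327.6 mm².
Equal strain + equilibrium ⇒ each member carries load in proportion to AE: A₁E₁ = 3276000 N, A₂E₂ = 499800000 N, ΣAE = 503100000 N.
δ = PL/ΣAE = 430000·1080/503100000 = 0.9231 mm.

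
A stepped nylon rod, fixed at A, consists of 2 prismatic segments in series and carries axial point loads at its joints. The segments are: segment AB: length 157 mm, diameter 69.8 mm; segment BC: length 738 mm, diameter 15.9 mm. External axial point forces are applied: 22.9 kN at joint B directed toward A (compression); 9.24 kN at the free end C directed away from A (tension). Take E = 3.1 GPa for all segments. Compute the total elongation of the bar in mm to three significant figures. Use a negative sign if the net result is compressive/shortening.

10.9 mm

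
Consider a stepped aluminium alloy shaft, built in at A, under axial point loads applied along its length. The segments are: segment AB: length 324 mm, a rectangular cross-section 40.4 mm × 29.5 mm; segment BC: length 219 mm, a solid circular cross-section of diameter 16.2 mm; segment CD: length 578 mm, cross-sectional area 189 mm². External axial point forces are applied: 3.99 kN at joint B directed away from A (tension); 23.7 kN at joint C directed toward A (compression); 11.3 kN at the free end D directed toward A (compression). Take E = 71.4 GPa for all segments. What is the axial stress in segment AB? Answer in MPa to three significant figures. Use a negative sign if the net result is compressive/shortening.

Internal axial forces (sectioning from the free end, tension +): N_CD = -11.3 kN, N_BC = -35 kN, N_AB = -31.01 kN.
A_AB = 1192 mm².
σ_AB = N_AB/A_AB = -31010/1192 = -26.02 MPa.

-26.0 MPa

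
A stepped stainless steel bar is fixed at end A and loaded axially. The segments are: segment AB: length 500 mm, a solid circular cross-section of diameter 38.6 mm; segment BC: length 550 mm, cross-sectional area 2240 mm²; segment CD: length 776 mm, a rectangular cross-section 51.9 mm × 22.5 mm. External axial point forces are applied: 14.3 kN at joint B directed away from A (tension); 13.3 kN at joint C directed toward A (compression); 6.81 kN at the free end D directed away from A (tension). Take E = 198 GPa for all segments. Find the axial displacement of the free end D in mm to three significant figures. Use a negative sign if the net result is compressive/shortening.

Internal axial forces (sectioning from the free end, tension +): N_CD = 6.81 kN, N_BC = -6.49 kN, N_AB = 7.81 kN.
A_AB = 1170 mm².
A_CD = 1168 mm².
δ_AB = 7810·500/(1170·198000) = 0.01685 mm
δ_BC = -6490·550/(2240·198000) = -0.008048 mm
δ_CD = 6810·776/(1168·198000) = 0.02286 mm
δ = Σδ_i = 0.03166 mm.

0.0317 mm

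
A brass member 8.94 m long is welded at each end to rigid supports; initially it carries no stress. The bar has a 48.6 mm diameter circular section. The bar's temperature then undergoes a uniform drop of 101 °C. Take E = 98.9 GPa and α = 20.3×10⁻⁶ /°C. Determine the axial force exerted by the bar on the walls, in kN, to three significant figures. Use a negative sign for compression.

376 kN

Free thermal expansion αLΔT = 20.3e-6 · 8940 · -101 = -18.33 mm.
The walls impose strain ε = −(-18.33)/8940 = 2.0503e-03; σ = Eε = 98900 · 2.0503e-03 = 202.8 MPa.
Wall reaction R = σ·A = 202.8·1855 = 376200 N = 376.2 kN.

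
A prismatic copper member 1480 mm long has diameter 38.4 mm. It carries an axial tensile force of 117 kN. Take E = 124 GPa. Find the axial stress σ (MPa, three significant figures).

A = 1158 mm².
σ = N/A = 117000/1158 = 101 MPa.

101 MPa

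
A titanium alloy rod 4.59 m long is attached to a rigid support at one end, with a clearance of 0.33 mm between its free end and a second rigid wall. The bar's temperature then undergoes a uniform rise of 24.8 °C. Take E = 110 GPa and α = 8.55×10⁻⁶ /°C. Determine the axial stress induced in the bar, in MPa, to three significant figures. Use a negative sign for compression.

Free thermal expansion αLΔT = 8.55e-6 · 4590 · 24.8 = 0.9733 mm.
The walls engage after the gap closes; constrained expansion = 0.9733 − 0.33 = 0.6433 mm.
The walls impose strain ε = −(0.6433)/4590 = -1.4014e-04; σ = Eε = 110000 · -1.4014e-04 = -15.42 MPa.

-15.4 MPa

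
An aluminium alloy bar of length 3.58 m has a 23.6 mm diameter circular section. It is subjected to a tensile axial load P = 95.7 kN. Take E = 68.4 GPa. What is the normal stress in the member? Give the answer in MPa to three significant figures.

219 MPa

A = 437.4 mm².
σ = N/A = 95700/437.4 = 218.8 MPa.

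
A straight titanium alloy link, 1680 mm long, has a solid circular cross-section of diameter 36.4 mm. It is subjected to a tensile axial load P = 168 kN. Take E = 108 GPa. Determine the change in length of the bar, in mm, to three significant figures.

A = 1041 mm².
δ_mech = NL/(AE) = 168000·1680/(1041·108000) = 2.511 mm.

2.51 mm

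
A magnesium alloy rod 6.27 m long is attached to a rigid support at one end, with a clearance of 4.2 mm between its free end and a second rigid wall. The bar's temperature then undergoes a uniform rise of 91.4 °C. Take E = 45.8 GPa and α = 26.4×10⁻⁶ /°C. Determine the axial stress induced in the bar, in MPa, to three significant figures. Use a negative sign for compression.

Free thermal expansion αLΔT = 26.4e-6 · 6270 · 91.4 = 15.13 mm.
The walls engage after the gap closes; constrained expansion = 15.13 − 4.2 = 10.93 mm.
The walls impose strain ε = −(10.93)/6270 = -1.7431e-03; σ = Eε = 45800 · -1.7431e-03 = -79.83 MPa.

-79.8 MPa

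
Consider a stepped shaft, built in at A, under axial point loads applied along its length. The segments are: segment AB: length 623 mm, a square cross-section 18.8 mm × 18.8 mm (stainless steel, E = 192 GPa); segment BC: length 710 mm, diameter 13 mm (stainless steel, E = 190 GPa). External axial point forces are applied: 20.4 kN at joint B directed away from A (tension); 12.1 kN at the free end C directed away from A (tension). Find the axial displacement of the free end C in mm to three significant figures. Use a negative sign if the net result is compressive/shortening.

0.639 mm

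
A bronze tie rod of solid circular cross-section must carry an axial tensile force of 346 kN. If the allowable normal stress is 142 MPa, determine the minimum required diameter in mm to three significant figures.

55.7 mm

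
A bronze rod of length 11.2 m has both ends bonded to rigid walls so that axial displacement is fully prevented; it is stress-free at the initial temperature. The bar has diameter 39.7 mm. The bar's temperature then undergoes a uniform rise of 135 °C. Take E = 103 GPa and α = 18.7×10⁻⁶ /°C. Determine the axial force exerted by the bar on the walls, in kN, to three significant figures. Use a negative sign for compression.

-322 kN

Free thermal expansion αLΔT = 18.7e-6 · 11200 · 135 = 28.27 mm.
The walls impose strain ε = −(28.27)/11200 = -2.5245e-03; σ = Eε = 103000 · -2.5245e-03 = -260 MPa.
Wall reaction R = σ·A = -260·1238 = -321900 N = -321.9 kN.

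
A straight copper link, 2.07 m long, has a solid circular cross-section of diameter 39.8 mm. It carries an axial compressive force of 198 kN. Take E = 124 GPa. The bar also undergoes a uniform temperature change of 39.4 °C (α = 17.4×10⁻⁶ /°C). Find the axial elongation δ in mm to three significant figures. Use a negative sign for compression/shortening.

A = 1244 mm².
δ_mech = NL/(AE) = -198000·2070/(1244·124000) = -2.657 mm.
δ_thermal = αLΔT = 17.4e-6·2070·39.4 = 1.419 mm.
δ = δ_mech + δ_thermal = -1.238 mm.

-1.24 mm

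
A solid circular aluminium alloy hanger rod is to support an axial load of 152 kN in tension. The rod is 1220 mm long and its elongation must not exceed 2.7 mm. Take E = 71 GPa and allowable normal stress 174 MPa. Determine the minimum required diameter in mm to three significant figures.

Required area A ≥ P/σ_allow = 152000/174 = 873.6 mm².
For a solid circular section, d ≥ √(4A/π) = 33.35 mm.
Elongation limit: A ≥ PL/(Eδ_allow) = 152000·1220/(71000·2.7) = 967.3 mm² ⇒ d ≥ 35.1 mm.
The elongation limit governs.

35.1 mm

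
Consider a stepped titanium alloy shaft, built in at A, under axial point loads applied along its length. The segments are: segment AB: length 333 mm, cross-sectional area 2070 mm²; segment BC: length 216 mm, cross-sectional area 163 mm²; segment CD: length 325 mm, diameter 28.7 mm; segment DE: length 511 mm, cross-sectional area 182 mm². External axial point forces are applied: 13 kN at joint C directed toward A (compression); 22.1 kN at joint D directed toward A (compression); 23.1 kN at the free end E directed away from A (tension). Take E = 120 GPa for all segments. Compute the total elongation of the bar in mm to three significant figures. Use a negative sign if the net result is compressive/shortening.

0.396 mm

Internal axial forces (sectioning from the free end, tension +): N_DE = 23.1 kN, N_CD = 1 kN, N_BC = -12 kN, N_AB = -12 kN.
A_CD = 646.9 mm².
δ_AB = -12000·333/(2070·120000) = -0.01609 mm
δ_BC = -12000·216/(163·120000) = -0.1325 mm
δ_CD = 1000·325/(646.9·120000) = 0.004186 mm
δ_DE = 23100·511/(182·120000) = 0.5405 mm
δ = Σδ_i = 0.3961 mm.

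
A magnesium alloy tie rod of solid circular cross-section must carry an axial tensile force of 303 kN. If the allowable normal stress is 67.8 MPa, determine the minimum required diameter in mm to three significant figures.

Required area A ≥ P/σ_allow = 303000/67.8 = 4469 mm².
For a solid circular section, d ≥ √(4A/π) = 75.43 mm.

75.4 mm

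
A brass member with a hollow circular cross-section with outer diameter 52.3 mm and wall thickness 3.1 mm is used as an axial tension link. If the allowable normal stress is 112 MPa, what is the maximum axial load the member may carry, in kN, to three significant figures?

A = 479.2 mm².
P_max = σ_allow · A = 112 · 479.2 = 53670 N = 53.67 kN.

53.7 kN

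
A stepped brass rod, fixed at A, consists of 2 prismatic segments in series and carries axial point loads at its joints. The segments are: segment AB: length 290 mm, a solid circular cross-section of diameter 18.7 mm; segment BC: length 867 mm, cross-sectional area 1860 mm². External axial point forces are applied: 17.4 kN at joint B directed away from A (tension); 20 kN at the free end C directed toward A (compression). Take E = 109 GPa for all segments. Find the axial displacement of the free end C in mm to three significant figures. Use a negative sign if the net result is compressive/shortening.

-0.111 mm

Internal axial forces (sectioning from the free end, tension +): N_BC = -20 kN, N_AB = -2.6 kN.
A_AB = 274.6 mm².
δ_AB = -2600·290/(274.6·109000) = -0.02519 mm
δ_BC = -20000·867/(1860·109000) = -0.08553 mm
δ = Σδ_i = -0.1107 mm.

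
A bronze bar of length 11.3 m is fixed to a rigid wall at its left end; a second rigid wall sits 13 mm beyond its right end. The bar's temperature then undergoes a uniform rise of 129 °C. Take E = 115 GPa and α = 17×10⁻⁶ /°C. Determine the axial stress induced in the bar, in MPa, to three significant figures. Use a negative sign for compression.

Free thermal expansion αLΔT = 17e-6 · 11300 · 129 = 24.78 mm.
The walls engage after the gap closes; constrained expansion = 24.78 − 13 = 11.78 mm.
The walls impose strain ε = −(11.78)/11300 = -1.0426e-03; σ = Eε = 115000 · -1.0426e-03 = -119.9 MPa.

-120 MPa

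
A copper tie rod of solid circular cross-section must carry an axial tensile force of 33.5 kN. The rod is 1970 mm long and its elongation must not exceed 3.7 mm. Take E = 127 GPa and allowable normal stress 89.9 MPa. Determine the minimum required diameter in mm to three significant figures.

21.8 mm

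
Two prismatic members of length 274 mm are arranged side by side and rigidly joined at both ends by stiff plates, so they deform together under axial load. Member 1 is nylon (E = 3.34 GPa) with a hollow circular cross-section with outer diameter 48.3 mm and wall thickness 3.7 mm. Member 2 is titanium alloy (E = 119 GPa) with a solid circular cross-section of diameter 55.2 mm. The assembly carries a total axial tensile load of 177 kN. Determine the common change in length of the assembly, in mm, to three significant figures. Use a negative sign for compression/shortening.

0.169 mm

A_1 = 518.4 mm².
A_2 = 2393 mm².
Equal strain + equilibrium ⇒ each member carries load in proportion to AE: A₁E₁ = 1732000 N, A₂E₂ = 284800000 N, ΣAE = 286500000 N.
δ = PL/ΣAE = 177000·274/286500000 = 0.1693 mm.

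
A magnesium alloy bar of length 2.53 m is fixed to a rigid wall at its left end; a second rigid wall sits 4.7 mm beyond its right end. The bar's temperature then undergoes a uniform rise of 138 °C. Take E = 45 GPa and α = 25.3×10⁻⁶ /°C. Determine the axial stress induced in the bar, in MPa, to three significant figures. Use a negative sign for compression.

Free thermal expansion αLΔT = 25.3e-6 · 2530 · 138 = 8.833 mm.
The walls engage after the gap closes; constrained expansion = 8.833 − 4.7 = 4.133 mm.
The walls impose strain ε = −(4.133)/2530 = -1.6337e-03; σ = Eε = 45000 · -1.6337e-03 = -73.52 MPa.

-73.5 MPa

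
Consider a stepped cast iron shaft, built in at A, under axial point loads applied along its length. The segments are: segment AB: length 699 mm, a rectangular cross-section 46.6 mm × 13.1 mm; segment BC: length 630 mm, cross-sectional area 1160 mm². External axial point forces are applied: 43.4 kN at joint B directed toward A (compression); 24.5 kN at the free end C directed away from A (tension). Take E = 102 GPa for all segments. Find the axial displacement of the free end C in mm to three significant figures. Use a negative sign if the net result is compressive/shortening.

-0.0817 mm

Internal axial forces (sectioning from the free end, tension +): N_BC = 24.5 kN, N_AB = -18.9 kN.
A_AB = 610.5 mm².
δ_AB = -18900·699/(610.5·102000) = -0.2122 mm
δ_BC = 24500·630/(1160·102000) = 0.1305 mm
δ = Σδ_i = -0.08172 mm.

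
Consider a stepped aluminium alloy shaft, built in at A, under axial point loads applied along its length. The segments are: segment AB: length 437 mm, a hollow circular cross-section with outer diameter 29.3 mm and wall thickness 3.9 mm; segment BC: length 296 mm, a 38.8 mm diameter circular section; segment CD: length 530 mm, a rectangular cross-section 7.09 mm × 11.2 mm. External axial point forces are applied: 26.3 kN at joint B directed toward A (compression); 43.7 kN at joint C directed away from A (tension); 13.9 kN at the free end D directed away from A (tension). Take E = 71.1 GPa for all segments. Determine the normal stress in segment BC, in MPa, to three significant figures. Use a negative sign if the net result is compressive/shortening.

Internal axial forces (sectioning from the free end, tension +): N_CD = 13.9 kN, N_BC = 57.6 kN, N_AB = 31.3 kN.
A_BC = 1182 mm².
σ_BC = N_BC/A_BC = 57600/1182 = 48.72 MPa.

48.7 MPa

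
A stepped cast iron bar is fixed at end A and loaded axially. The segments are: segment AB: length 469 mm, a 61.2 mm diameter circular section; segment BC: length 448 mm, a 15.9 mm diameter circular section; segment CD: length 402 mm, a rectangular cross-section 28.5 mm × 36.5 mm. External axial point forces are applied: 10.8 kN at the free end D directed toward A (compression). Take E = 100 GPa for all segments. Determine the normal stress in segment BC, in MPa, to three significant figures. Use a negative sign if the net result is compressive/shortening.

Internal axial forces (sectioning from the free end, tension +): N_CD = -10.8 kN, N_BC = -10.8 kN, N_AB = -10.8 kN.
A_BC = 198.6 mm².
σ_BC = N_BC/A_BC = -10800/198.6 = -54.39 MPa.

-54.4 MPa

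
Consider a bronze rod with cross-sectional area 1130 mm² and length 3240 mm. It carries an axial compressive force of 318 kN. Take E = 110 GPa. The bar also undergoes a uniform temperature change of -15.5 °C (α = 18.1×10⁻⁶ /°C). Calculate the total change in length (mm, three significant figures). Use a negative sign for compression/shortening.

δ_mech = NL/(AE) = -318000·3240/(1130·110000) = -8.289 mm.
δ_thermal = αLΔT = 18.1e-6·3240·-15.5 = -0.909 mm.
δ = δ_mech + δ_thermal = -9.198 mm.

-9.20 mm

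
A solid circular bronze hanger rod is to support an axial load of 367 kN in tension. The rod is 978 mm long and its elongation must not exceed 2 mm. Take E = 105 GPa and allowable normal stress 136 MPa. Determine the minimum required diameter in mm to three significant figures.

Required area A ≥ P/σ_allow = 367000/136 = 2699 mm².
For a solid circular section, d ≥ √(4A/π) = 58.62 mm.
Elongation limit: A ≥ PL/(Eδ_allow) = 367000·978/(105000·2) = 1709 mm² ⇒ d ≥ 46.65 mm.
The stress limit governs.

58.6 mm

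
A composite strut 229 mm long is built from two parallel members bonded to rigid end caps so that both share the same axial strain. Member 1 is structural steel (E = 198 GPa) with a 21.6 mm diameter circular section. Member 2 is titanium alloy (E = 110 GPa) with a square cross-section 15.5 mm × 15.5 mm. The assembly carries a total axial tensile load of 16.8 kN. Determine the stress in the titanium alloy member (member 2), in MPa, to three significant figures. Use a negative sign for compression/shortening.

18.7 MPa

A_1 = 366.4 mm².
A_2 = 240.2 mm².
Equal strain + equilibrium ⇒ each member carries load in proportion to AE: A₁E₁ = 72550000 N, A₂E₂ = 26430000 N, ΣAE = 98980000 N.
σ₂ = P·E₂/ΣAE = 16800·110000/98980000 = 18.67 MPa.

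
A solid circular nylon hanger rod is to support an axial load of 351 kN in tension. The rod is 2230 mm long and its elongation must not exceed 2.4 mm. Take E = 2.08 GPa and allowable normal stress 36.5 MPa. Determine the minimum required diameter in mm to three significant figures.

Required area A ≥ P/σ_allow = 351000/36.5 = 9616 mm².
For a solid circular section, d ≥ √(4A/π) = 110.7 mm.
Elongation limit: A ≥ PL/(Eδ_allow) = 351000·2230/(2080·2.4) = 156800 mm² ⇒ d ≥ 446.8 mm.
The elongation limit governs.

447 mm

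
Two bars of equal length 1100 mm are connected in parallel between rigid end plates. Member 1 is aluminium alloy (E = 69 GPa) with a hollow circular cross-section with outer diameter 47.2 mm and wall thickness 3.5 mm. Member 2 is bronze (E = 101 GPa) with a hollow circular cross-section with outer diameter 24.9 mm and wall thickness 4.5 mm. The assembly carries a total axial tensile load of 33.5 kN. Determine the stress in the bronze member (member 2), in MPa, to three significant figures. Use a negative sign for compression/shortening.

A_1 = 480.5 mm².
A_2 = 288.4 mm².
Equal strain + equilibrium ⇒ each member carries load in proportion to AE: A₁E₁ = 33150000 N, A₂E₂ = 29130000 N, ΣAE = 62280000 N.
σ₂ = P·E₂/ΣAE = 33500·101000/62280000 = 54.32 MPa.

54.3 MPa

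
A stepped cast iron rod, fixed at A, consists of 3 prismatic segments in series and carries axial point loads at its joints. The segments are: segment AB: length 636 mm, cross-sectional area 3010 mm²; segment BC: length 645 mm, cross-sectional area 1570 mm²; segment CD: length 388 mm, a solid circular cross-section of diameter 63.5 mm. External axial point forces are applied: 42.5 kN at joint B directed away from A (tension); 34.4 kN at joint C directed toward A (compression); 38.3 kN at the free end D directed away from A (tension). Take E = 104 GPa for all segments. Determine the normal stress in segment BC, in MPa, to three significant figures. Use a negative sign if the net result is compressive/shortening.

2.48 MPa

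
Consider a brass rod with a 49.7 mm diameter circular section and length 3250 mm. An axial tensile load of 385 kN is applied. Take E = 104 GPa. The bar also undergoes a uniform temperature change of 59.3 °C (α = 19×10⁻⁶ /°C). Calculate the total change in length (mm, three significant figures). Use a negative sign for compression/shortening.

A = 1940 mm².
δ_mech = NL/(AE) = 385000·3250/(1940·104000) = 6.202 mm.
δ_thermal = αLΔT = 19e-6·3250·59.3 = 3.662 mm.
δ = δ_mech + δ_thermal = 9.863 mm.

9.86 mm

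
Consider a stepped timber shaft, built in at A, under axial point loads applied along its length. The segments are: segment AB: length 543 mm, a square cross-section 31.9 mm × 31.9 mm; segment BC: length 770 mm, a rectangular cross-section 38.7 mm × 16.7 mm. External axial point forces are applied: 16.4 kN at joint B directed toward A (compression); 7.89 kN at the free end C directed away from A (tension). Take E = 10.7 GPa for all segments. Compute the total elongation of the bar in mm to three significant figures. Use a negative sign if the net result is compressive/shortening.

0.454 mm

Internal axial forces (sectioning from the free end, tension +): N_BC = 7.89 kN, N_AB = -8.51 kN.
A_AB = 1018 mm².
A_BC = 646.3 mm².
δ_AB = -8510·543/(1018·10700) = -0.4244 mm
δ_BC = 7890·770/(646.3·10700) = 0.8785 mm
δ = Σδ_i = 0.4541 mm.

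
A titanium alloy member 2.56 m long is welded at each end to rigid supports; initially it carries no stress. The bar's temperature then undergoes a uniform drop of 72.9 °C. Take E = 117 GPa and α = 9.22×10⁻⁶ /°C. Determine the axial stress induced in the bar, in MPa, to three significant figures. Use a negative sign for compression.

78.6 MPa

Free thermal expansion αLΔT = 9.22e-6 · 2560 · -72.9 = -1.721 mm.
The walls impose strain ε = −(-1.721)/2560 = 6.7214e-04; σ = Eε = 117000 · 6.7214e-04 = 78.64 MPa.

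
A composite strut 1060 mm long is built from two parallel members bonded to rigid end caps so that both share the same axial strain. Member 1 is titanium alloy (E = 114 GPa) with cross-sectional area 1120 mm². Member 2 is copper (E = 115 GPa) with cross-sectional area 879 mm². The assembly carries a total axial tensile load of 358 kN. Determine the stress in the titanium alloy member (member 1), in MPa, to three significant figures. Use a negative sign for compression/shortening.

Equal strain + equilibrium ⇒ each member carries load in proportion to AE: A₁E₁ = 127700000 N, A₂E₂ = 101100000 N, ΣAE = 228800000 N.
σ₁ = P·E₁/ΣAE = 358000·114000/228800000 = 178.4 MPa.

178 MPa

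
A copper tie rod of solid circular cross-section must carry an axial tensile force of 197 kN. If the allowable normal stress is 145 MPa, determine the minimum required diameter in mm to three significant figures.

Required area A ≥ P/σ_allow = 197000/145 = 1359 mm².
For a solid circular section, d ≥ √(4A/π) = 41.59 mm.

41.6 mm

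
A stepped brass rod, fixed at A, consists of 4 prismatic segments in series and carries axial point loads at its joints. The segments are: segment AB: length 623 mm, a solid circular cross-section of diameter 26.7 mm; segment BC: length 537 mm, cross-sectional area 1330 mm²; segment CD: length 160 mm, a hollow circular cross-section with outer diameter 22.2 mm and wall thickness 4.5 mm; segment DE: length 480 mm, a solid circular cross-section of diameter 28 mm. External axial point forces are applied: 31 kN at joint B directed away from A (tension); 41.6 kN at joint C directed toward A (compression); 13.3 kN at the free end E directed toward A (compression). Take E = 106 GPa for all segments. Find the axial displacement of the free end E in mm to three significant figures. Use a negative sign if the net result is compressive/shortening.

-0.638 mm

Internal axial forces (sectioning from the free end, tension +): N_DE = -13.3 kN, N_CD = -13.3 kN, N_BC = -54.9 kN, N_AB = -23.9 kN.
A_AB = 559.9 mm².
A_CD = 250.2 mm².
A_DE = 615.8 mm².
δ_AB = -23900·623/(559.9·106000) = -0.2509 mm
δ_BC = -54900·537/(1330·106000) = -0.2091 mm
δ_CD = -13300·160/(250.2·106000) = -0.08023 mm
δ_DE = -13300·480/(615.8·106000) = -0.09781 mm
δ = Σδ_i = -0.638 mm.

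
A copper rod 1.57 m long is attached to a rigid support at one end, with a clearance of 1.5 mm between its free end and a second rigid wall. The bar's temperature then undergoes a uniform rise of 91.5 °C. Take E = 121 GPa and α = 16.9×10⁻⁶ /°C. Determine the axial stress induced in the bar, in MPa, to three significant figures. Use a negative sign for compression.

-71.5 MPa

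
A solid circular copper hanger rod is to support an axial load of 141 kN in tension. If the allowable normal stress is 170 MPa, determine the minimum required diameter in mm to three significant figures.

Required area A ≥ P/σ_allow = 141000/170 = 829.4 mm².
For a solid circular section, d ≥ √(4A/π) = 32.5 mm.

32.5 mm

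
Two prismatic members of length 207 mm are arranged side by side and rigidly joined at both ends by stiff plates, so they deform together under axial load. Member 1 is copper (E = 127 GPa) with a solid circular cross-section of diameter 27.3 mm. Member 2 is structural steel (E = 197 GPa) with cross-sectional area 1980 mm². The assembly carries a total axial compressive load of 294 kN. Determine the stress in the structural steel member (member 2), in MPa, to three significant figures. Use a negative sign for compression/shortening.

A_1 = 585.3 mm².
Equal strain + equilibrium ⇒ each member carries load in proportion to AE: A₁E₁ = 74340000 N, A₂E₂ = 390100000 N, ΣAE = 464400000 N.
σ₂ = P·E₂/ΣAE = -294000·197000/464400000 = -124.7 MPa.

-125 MPa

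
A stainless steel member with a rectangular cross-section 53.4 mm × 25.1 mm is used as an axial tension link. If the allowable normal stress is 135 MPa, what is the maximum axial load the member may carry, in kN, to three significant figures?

A = 1340 mm².
P_max = σ_allow · A = 135 · 1340 = 180900 N = 180.9 kN.

181 kN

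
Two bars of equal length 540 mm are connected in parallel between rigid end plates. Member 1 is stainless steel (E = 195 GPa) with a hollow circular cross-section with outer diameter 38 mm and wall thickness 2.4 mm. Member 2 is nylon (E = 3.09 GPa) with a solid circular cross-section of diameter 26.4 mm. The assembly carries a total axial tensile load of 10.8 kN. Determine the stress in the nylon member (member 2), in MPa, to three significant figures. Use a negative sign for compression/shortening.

A_1 = 268.4 mm².
A_2 = 547.4 mm².
Equal strain + equilibrium ⇒ each member carries load in proportion to AE: A₁E₁ = 52340000 N, A₂E₂ = 1691000 N, ΣAE = 54030000 N.
σ₂ = P·E₂/ΣAE = 10800·3090/54030000 = 0.6176 MPa.

0.618 MPa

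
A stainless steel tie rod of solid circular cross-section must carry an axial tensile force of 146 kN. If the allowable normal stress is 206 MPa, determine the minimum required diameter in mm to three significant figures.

Required area A ≥ P/σ_allow = 146000/206 = 708.7 mm².
For a solid circular section, d ≥ √(4A/π) = 30.04 mm.

30.0 mm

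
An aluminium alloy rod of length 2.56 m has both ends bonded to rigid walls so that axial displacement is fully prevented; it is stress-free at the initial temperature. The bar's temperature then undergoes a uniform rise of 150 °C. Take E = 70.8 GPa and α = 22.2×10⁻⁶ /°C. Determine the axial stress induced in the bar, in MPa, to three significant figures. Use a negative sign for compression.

-236 MPa

Free thermal expansion αLΔT = 22.2e-6 · 2560 · 150 = 8.525 mm.
The walls impose strain ε = −(8.525)/2560 = -3.3300e-03; σ = Eε = 70800 · -3.3300e-03 = -235.8 MPa.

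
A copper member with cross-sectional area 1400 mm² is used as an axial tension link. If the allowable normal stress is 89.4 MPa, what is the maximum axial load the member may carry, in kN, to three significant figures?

125 kN

P_max = σ_allow · A = 89.4 · 1400 = 125200 N = 125.2 kN.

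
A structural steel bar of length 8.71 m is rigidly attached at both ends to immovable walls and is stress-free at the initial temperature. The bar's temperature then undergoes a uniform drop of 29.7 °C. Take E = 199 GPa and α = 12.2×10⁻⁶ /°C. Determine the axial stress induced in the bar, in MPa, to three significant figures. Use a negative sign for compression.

72.1 MPa

Free thermal expansion αLΔT = 12.2e-6 · 8710 · -29.7 = -3.156 mm.
The walls impose strain ε = −(-3.156)/8710 = 3.6234e-04; σ = Eε = 199000 · 3.6234e-04 = 72.11 MPa.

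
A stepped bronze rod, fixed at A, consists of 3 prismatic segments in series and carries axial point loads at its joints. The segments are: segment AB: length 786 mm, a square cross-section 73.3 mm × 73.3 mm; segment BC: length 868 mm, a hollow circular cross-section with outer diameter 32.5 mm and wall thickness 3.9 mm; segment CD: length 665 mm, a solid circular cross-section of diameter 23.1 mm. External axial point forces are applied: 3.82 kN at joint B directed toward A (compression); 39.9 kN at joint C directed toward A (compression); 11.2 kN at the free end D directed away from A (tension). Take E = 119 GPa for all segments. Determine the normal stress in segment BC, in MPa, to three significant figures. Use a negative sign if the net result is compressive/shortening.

-81.9 MPa

Internal axial forces (sectioning from the free end, tension +): N_CD = 11.2 kN, N_BC = -28.7 kN, N_AB = -32.52 kN.
A_BC = 350.4 mm².
σ_BC = N_BC/A_BC = -28700/350.4 = -81.9 MPa.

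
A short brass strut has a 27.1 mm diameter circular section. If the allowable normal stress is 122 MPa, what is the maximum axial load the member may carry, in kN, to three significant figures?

A = 576.8 mm².
P_max = σ_allow · A = 122 · 576.8 = 70370 N = 70.37 kN.

70.4 kN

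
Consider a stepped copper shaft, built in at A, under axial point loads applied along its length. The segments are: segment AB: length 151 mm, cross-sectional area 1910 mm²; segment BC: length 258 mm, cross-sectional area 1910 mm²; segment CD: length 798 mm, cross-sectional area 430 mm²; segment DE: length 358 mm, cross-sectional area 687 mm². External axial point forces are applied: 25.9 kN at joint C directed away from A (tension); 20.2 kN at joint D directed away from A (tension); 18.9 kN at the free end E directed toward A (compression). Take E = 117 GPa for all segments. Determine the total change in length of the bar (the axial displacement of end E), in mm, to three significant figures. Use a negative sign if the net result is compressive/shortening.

Internal axial forces (sectioning from the free end, tension +): N_DE = -18.9 kN, N_CD = 1.3 kN, N_BC = 27.2 kN, N_AB = 27.2 kN.
δ_AB = 27200·151/(1910·117000) = 0.01838 mm
δ_BC = 27200·258/(1910·117000) = 0.0314 mm
δ_CD = 1300·798/(430·117000) = 0.02062 mm
δ_DE = -18900·358/(687·117000) = -0.08418 mm
δ = Σδ_i = -0.01378 mm.

-0.0138 mm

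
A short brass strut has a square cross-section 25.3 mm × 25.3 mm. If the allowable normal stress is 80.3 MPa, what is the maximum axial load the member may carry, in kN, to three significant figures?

51.4 kN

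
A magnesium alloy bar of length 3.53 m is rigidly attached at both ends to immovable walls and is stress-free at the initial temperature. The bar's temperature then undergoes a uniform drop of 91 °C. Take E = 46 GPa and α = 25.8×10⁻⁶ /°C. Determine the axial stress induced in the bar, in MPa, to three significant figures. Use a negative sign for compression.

Free thermal expansion αLΔT = 25.8e-6 · 3530 · -91 = -8.288 mm.
The walls impose strain ε = −(-8.288)/3530 = 2.3478e-03; σ = Eε = 46000 · 2.3478e-03 = 108 MPa.

108 MPa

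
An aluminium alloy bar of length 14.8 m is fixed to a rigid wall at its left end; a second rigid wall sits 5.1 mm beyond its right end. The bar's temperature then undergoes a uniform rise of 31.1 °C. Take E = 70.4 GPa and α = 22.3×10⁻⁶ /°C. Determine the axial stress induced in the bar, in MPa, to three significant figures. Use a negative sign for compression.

-24.6 MPa

Free thermal expansion αLΔT = 22.3e-6 · 14800 · 31.1 = 10.26 mm.
The walls engage after the gap closes; constrained expansion = 10.26 − 5.1 = 5.164 mm.
The walls impose strain ε = −(5.164)/14800 = -3.4894e-04; σ = Eε = 70400 · -3.4894e-04 = -24.57 MPa.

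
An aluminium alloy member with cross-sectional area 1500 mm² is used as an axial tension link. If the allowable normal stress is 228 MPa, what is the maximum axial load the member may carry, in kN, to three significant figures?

342 kN

P_max = σ_allow · A = 228 · 1500 = 342000 N = 342 kN.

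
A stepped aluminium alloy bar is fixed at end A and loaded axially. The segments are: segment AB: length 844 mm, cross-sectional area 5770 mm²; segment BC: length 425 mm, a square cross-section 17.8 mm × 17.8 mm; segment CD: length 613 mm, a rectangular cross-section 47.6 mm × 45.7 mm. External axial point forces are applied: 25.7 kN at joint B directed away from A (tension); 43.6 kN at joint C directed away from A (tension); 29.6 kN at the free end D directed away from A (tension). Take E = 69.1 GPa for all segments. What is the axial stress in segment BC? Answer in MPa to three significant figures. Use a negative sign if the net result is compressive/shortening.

Internal axial forces (sectioning from the free end, tension +): N_CD = 29.6 kN, N_BC = 73.2 kN, N_AB = 98.9 kN.
A_BC = 316.8 mm².
σ_BC = N_BC/A_BC = 73200/316.8 = 231 MPa.

231 MPa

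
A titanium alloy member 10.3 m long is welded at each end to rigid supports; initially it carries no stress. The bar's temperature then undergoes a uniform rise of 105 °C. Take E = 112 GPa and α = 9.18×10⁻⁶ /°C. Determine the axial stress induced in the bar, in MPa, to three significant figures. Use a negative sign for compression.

-108 MPa

Free thermal expansion αLΔT = 9.18e-6 · 10300 · 105 = 9.928 mm.
The walls impose strain ε = −(9.928)/10300 = -9.6390e-04; σ = Eε = 112000 · -9.6390e-04 = -108 MPa.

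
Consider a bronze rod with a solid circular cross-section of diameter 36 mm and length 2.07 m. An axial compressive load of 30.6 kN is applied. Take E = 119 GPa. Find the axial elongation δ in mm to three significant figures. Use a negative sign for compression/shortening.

-0.523 mm

A = 1018 mm².
δ_mech = NL/(AE) = -30600·2070/(1018·119000) = -0.5229 mm.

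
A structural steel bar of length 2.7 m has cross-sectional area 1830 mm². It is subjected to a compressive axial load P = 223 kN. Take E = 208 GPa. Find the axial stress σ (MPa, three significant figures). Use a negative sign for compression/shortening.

-122 MPa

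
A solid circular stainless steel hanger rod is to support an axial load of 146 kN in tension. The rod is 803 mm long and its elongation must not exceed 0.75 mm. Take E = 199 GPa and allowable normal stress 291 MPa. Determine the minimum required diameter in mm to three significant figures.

Required area A ≥ P/σ_allow = 146000/291 = 501.7 mm².
For a solid circular section, d ≥ √(4A/π) = 25.27 mm.
Elongation limit: A ≥ PL/(Eδ_allow) = 146000·803/(199000·0.75) = 785.5 mm² ⇒ d ≥ 31.63 mm.
The elongation limit governs.

31.6 mm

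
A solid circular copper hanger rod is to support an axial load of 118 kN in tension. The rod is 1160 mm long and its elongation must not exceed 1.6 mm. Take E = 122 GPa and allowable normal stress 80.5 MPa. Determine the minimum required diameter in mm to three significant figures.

43.2 mm

Required area A ≥ P/σ_allow = 118000/80.5 = 1466 mm².
For a solid circular section, d ≥ √(4A/π) = 43.2 mm.
Elongation limit: A ≥ PL/(Eδ_allow) = 118000·1160/(122000·1.6) = 701.2 mm² ⇒ d ≥ 29.88 mm.
The stress limit governs.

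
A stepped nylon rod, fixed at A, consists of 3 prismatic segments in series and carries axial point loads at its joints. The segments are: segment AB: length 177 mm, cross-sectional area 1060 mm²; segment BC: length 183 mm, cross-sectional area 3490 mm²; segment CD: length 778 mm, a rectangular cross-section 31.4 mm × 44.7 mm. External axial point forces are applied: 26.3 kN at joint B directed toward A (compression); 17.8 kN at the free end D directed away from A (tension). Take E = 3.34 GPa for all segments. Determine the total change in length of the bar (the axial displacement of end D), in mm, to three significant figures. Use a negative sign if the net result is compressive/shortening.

Internal axial forces (sectioning from the free end, tension +): N_CD = 17.8 kN, N_BC = 17.8 kN, N_AB = -8.5 kN.
A_CD = 1404 mm².
δ_AB = -8500·177/(1060·3340) = -0.425 mm
δ_BC = 17800·183/(3490·3340) = 0.2794 mm
δ_CD = 17800·778/(1404·3340) = 2.954 mm
δ = Σδ_i = 2.809 mm.

2.81 mm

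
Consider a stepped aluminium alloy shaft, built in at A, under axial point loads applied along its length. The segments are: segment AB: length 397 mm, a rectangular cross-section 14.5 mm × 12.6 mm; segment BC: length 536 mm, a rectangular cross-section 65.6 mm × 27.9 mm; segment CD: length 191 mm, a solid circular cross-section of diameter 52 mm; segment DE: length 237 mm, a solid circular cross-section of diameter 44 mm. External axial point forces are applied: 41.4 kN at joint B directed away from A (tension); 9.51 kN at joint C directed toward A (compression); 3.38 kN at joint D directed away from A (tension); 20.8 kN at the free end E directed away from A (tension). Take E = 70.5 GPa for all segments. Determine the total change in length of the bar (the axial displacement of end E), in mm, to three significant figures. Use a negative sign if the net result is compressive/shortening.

1.87 mm

Internal axial forces (sectioning from the free end, tension +): N_DE = 20.8 kN, N_CD = 24.18 kN, N_BC = 14.67 kN, N_AB = 56.07 kN.
A_AB = 182.7 mm².
A_BC = 1830 mm².
A_CD = 2124 mm².
A_DE = 1521 mm².
δ_AB = 56070·397/(182.7·70500) = 1.728 mm
δ_BC = 14670·536/(1830·70500) = 0.06094 mm
δ_CD = 24180·191/(2124·70500) = 0.03085 mm
δ_DE = 20800·237/(1521·70500) = 0.04599 mm
δ = Σδ_i = 1.866 mm.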